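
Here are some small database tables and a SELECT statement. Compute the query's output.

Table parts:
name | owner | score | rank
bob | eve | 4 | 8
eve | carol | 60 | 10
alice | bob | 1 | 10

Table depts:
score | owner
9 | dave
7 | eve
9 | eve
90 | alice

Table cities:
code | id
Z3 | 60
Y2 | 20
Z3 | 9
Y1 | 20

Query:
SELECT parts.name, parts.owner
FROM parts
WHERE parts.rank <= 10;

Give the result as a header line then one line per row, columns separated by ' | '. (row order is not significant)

== RESULT ==
parts.name | parts.owner
bob | eve
eve | carol
alice | bob

Derivation:
After WHERE (3 rows):
parts.name | parts.owner | parts.score | parts.rank
bob | eve | 4 | 8
eve | carol | 60 | 10
alice | bob | 1 | 10
After SELECT (3 rows):
parts.name | parts.owner
bob | eve
eve | carol
alice | bob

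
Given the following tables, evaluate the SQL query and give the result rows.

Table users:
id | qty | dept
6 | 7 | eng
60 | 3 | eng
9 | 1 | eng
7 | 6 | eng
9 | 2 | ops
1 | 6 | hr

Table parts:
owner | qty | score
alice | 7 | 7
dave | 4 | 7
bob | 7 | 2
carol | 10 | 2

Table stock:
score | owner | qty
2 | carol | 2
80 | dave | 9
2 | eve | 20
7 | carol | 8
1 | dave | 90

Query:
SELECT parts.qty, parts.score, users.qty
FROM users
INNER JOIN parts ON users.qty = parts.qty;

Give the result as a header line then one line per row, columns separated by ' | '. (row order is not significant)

== RESULT ==
parts.qty | parts.score | users.qty
7 | 7 | 7
7 | 2 | 7

Derivation:
After JOIN parts (2 rows):
users.id | users.qty | users.dept | parts.owner | parts.qty | parts.score
6 | 7 | eng | alice | 7 | 7
6 | 7 | eng | bob | 7 | 2
After SELECT (2 rows):
parts.qty | parts.score | users.qty
7 | 7 | 7
7 | 2 | 7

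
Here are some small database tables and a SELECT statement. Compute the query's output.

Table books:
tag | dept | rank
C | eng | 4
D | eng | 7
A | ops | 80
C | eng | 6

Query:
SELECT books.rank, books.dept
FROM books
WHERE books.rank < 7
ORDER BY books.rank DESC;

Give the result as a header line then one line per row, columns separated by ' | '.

After WHERE (2 rows):
books.tag | books.dept | books.rank
C | eng | 4
C | eng | 6
After SELECT (2 rows):
books.rank | books.dept
4 | eng
6 | eng
After ORDER BY (2 rows):
books.rank | books.dept
6 | eng
4 | eng

== RESULT ==
books.rank | books.dept
6 | eng
4 | eng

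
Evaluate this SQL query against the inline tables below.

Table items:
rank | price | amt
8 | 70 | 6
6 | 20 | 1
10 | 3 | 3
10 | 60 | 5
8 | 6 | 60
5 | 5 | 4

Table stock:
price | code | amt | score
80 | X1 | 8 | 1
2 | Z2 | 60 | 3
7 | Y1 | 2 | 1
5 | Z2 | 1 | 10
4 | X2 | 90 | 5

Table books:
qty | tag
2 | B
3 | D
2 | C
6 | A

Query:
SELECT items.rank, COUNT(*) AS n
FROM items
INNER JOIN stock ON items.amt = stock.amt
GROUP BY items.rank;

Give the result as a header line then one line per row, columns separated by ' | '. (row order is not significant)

== RESULT ==
items.rank | n
6 | 1
8 | 1

Derivation:
After JOIN stock (2 rows):
items.rank | items.price | items.amt | stock.price | stock.code | stock.amt | stock.score
6 | 20 | 1 | 5 | Z2 | 1 | 10
8 | 6 | 60 | 2 | Z2 | 60 | 3
After GROUP BY (2 rows):
items.rank | n
6 | 1
8 | 1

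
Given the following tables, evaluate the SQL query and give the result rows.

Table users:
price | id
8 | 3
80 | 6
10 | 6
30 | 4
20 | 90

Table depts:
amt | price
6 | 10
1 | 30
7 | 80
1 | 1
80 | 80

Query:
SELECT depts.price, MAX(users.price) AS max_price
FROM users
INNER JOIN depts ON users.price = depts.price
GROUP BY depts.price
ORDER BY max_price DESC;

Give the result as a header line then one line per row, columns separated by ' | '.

== RESULT ==
depts.price | max_price
80 | 80
30 | 30
10 | 10

Derivation:
After JOIN depts (4 rows):
users.price | users.id | depts.amt | depts.price
80 | 6 | 7 | 80
80 | 6 | 80 | 80
10 | 6 | 6 | 10
30 | 4 | 1 | 30
After GROUP BY (3 rows):
depts.price | max_price
80 | 80
10 | 10
30 | 30
After ORDER BY (3 rows):
depts.price | max_price
80 | 80
30 | 30
10 | 10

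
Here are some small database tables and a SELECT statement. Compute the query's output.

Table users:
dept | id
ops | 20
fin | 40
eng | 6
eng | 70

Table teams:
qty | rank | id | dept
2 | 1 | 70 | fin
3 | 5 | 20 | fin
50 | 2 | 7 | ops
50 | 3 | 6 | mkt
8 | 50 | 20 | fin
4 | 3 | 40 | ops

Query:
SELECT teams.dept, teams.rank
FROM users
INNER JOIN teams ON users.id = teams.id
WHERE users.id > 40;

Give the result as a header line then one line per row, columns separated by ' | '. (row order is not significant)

== RESULT ==
teams.dept | teams.rank
fin | 1

Derivation:
After JOIN teams (5 rows):
users.dept | users.id | teams.qty | teams.rank | teams.id | teams.dept
ops | 20 | 3 | 5 | 20 | fin
ops | 20 | 8 | 50 | 20 | fin
fin | 40 | 4 | 3 | 40 | ops
eng | 6 | 50 | 3 | 6 | mkt
eng | 70 | 2 | 1 | 70 | fin
After WHERE (1 rows):
users.dept | users.id | teams.qty | teams.rank | teams.id | teams.dept
eng | 70 | 2 | 1 | 70 | fin
After SELECT (1 rows):
teams.dept | teams.rank
fin | 1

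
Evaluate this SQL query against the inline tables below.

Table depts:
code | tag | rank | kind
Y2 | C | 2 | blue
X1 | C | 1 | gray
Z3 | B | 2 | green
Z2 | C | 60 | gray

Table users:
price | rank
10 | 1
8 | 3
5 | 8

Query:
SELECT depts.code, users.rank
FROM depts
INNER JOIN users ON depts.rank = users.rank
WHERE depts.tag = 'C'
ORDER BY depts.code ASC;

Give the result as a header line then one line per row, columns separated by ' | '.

After JOIN users (1 rows):
depts.code | depts.tag | depts.rank | depts.kind | users.price | users.rank
X1 | C | 1 | gray | 10 | 1
After WHERE (1 rows):
depts.code | depts.tag | depts.rank | depts.kind | users.price | users.rank
X1 | C | 1 | gray | 10 | 1
After SELECT (1 rows):
depts.code | users.rank
X1 | 1
After ORDER BY (1 rows):
depts.code | users.rank
X1 | 1

== RESULT ==
depts.code | users.rank
X1 | 1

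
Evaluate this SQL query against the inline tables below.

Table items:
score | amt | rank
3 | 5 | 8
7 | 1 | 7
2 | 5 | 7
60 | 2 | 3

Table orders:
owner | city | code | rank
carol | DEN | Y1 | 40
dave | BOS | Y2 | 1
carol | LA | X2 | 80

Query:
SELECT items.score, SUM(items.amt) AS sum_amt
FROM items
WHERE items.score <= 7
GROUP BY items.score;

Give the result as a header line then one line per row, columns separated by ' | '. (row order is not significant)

== RESULT ==
items.score | sum_amt
3 | 5
7 | 1
2 | 5

Derivation:
After WHERE (3 rows):
items.score | items.amt | items.rank
3 | 5 | 8
7 | 1 | 7
2 | 5 | 7
After GROUP BY (3 rows):
items.score | sum_amt
3 | 5
7 | 1
2 | 5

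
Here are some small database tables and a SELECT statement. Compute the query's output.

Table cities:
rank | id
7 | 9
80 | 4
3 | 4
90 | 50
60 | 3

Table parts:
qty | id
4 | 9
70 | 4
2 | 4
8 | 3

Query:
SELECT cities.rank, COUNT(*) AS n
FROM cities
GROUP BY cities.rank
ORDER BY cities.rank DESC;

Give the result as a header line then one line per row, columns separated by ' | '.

== RESULT ==
cities.rank | n
90 | 1
80 | 1
60 | 1
7 | 1
3 | 1

Derivation:
After GROUP BY (5 rows):
cities.rank | n
7 | 1
80 | 1
3 | 1
90 | 1
60 | 1
After ORDER BY (5 rows):
cities.rank | n
90 | 1
80 | 1
60 | 1
7 | 1
3 | 1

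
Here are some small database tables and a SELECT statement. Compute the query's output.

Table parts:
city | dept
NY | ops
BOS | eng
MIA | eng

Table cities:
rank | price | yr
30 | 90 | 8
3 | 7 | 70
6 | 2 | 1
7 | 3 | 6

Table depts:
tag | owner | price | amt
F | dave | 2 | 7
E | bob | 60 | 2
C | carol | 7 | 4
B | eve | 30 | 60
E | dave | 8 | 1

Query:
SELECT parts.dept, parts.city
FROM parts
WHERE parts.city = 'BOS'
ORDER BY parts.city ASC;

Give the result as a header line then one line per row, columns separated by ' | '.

== RESULT ==
parts.dept | parts.city
eng | BOS

Derivation:
After WHERE (1 rows):
parts.city | parts.dept
BOS | eng
After SELECT (1 rows):
parts.dept | parts.city
eng | BOS
After ORDER BY (1 rows):
parts.dept | parts.city
eng | BOS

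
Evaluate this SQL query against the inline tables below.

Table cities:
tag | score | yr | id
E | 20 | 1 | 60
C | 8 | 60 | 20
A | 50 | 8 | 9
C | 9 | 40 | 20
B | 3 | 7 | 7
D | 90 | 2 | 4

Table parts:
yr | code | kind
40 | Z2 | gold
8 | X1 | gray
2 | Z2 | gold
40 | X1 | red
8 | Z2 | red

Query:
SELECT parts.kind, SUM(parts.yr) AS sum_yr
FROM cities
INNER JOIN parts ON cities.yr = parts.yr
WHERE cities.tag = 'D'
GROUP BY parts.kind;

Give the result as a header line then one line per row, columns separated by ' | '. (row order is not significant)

== RESULT ==
parts.kind | sum_yr
gold | 2

Derivation:
After JOIN parts (5 rows):
cities.tag | cities.score | cities.yr | cities.id | parts.yr | parts.code | parts.kind
A | 50 | 8 | 9 | 8 | X1 | gray
A | 50 | 8 | 9 | 8 | Z2 | red
C | 9 | 40 | 20 | 40 | Z2 | gold
C | 9 | 40 | 20 | 40 | X1 | red
D | 90 | 2 | 4 | 2 | Z2 | gold
After WHERE (1 rows):
cities.tag | cities.score | cities.yr | cities.id | parts.yr | parts.code | parts.kind
D | 90 | 2 | 4 | 2 | Z2 | gold
After GROUP BY (1 rows):
parts.kind | sum_yr
gold | 2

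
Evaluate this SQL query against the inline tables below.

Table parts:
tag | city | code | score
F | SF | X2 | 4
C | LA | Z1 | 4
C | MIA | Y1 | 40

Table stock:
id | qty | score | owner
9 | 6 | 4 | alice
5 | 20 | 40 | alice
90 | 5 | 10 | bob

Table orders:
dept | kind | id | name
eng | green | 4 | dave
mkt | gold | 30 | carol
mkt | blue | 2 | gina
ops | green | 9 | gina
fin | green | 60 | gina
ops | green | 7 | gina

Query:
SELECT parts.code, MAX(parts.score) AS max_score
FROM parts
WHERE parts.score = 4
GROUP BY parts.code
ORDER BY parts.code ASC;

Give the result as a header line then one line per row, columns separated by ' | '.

After WHERE (2 rows):
parts.tag | parts.city | parts.code | parts.score
F | SF | X2 | 4
C | LA | Z1 | 4
After GROUP BY (2 rows):
parts.code | max_score
X2 | 4
Z1 | 4
After ORDER BY (2 rows):
parts.code | max_score
X2 | 4
Z1 | 4

== RESULT ==
parts.code | max_score
X2 | 4
Z1 | 4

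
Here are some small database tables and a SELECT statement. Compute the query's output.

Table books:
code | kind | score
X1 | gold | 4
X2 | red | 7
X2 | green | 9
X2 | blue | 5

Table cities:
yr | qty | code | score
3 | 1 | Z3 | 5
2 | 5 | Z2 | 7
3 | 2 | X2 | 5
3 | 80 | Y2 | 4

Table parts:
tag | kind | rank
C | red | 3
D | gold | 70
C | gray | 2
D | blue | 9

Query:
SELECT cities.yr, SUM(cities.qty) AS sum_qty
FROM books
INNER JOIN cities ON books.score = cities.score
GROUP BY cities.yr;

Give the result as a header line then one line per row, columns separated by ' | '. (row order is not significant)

== RESULT ==
cities.yr | sum_qty
3 | 83
2 | 5

Derivation:
After JOIN cities (4 rows):
books.code | books.kind | books.score | cities.yr | cities.qty | cities.code | cities.score
X1 | gold | 4 | 3 | 80 | Y2 | 4
X2 | red | 7 | 2 | 5 | Z2 | 7
X2 | blue | 5 | 3 | 1 | Z3 | 5
X2 | blue | 5 | 3 | 2 | X2 | 5
After GROUP BY (2 rows):
cities.yr | sum_qty
3 | 83
2 | 5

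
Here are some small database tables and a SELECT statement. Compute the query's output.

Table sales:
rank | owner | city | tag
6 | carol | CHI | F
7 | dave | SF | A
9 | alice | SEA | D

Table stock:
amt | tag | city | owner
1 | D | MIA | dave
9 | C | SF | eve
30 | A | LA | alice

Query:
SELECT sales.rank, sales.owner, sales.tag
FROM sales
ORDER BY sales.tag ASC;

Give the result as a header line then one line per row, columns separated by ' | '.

== RESULT ==
sales.rank | sales.owner | sales.tag
7 | dave | A
9 | alice | D
6 | carol | F

Derivation:
After SELECT (3 rows):
sales.rank | sales.owner | sales.tag
6 | carol | F
7 | dave | A
9 | alice | D
After ORDER BY (3 rows):
sales.rank | sales.owner | sales.tag
7 | dave | A
9 | alice | D
6 | carol | F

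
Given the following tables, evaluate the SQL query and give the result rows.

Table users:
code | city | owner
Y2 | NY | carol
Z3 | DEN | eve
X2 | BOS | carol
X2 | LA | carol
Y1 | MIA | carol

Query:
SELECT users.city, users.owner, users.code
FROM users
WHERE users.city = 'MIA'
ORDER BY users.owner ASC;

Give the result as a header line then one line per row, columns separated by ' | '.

== RESULT ==
users.city | users.owner | users.code
MIA | carol | Y1

Derivation:
After WHERE (1 rows):
users.code | users.city | users.owner
Y1 | MIA | carol
After SELECT (1 rows):
users.city | users.owner | users.code
MIA | carol | Y1
After ORDER BY (1 rows):
users.city | users.owner | users.code
MIA | carol | Y1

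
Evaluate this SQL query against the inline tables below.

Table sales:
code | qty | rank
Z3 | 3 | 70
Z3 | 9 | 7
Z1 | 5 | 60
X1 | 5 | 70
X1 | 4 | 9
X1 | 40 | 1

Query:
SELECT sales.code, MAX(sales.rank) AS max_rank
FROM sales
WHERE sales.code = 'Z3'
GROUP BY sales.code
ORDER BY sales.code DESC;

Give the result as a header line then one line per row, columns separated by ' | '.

After WHERE (2 rows):
sales.code | sales.qty | sales.rank
Z3 | 3 | 70
Z3 | 9 | 7
After GROUP BY (1 rows):
sales.code | max_rank
Z3 | 70
After ORDER BY (1 rows):
sales.code | max_rank
Z3 | 70

== RESULT ==
sales.code | max_rank
Z3 | 70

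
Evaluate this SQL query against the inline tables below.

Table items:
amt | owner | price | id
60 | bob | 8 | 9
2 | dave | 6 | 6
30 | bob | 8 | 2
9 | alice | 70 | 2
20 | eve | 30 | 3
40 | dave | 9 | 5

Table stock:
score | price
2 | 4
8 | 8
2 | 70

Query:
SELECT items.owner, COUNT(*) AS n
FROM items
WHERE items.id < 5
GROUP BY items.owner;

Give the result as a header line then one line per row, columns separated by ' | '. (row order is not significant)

After WHERE (3 rows):
items.amt | items.owner | items.price | items.id
30 | bob | 8 | 2
9 | alice | 70 | 2
20 | eve | 30 | 3
After GROUP BY (3 rows):
items.owner | n
bob | 1
alice | 1
eve | 1

== RESULT ==
items.owner | n
bob | 1
alice | 1
eve | 1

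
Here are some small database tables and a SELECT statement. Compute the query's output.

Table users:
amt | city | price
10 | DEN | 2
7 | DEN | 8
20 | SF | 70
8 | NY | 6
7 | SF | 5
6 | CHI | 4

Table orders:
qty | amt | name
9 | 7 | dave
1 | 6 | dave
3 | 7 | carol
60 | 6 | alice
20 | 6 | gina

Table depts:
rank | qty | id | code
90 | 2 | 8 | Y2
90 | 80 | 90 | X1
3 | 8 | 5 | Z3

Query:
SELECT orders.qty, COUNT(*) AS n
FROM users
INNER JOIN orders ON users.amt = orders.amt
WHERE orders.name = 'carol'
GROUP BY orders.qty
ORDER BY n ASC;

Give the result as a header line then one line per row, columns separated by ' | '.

After JOIN orders (7 rows):
users.amt | users.city | users.price | orders.qty | orders.amt | orders.name
7 | DEN | 8 | 9 | 7 | dave
7 | DEN | 8 | 3 | 7 | carol
7 | SF | 5 | 9 | 7 | dave
7 | SF | 5 | 3 | 7 | carol
6 | CHI | 4 | 1 | 6 | dave
6 | CHI | 4 | 60 | 6 | alice
6 | CHI | 4 | 20 | 6 | gina
After WHERE (2 rows):
users.amt | users.city | users.price | orders.qty | orders.amt | orders.name
7 | DEN | 8 | 3 | 7 | carol
7 | SF | 5 | 3 | 7 | carol
After GROUP BY (1 rows):
orders.qty | n
3 | 2
After ORDER BY (1 rows):
orders.qty | n
3 | 2

== RESULT ==
orders.qty | n
3 | 2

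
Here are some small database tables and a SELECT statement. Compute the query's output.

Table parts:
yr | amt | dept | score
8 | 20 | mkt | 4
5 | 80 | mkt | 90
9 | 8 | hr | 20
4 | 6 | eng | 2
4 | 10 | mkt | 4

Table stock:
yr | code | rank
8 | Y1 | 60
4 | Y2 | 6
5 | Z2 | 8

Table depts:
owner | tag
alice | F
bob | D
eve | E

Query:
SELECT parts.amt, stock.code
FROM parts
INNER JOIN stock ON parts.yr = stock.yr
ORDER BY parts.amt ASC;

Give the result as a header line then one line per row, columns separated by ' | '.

== RESULT ==
parts.amt | stock.code
6 | Y2
10 | Y2
20 | Y1
80 | Z2

Derivation:
After JOIN stock (4 rows):
parts.yr | parts.amt | parts.dept | parts.score | stock.yr | stock.code | stock.rank
8 | 20 | mkt | 4 | 8 | Y1 | 60
5 | 80 | mkt | 90 | 5 | Z2 | 8
4 | 6 | eng | 2 | 4 | Y2 | 6
4 | 10 | mkt | 4 | 4 | Y2 | 6
After SELECT (4 rows):
parts.amt | stock.code
20 | Y1
80 | Z2
6 | Y2
10 | Y2
After ORDER BY (4 rows):
parts.amt | stock.code
6 | Y2
10 | Y2
20 | Y1
80 | Z2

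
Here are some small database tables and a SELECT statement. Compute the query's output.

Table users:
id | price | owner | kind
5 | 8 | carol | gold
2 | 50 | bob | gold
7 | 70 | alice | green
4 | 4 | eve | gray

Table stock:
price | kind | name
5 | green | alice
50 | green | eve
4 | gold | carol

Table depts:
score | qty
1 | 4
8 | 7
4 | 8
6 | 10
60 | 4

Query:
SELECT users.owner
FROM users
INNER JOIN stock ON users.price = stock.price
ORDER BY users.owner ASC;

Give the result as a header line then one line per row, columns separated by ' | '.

== RESULT ==
users.owner
bob
eve

Derivation:
After JOIN stock (2 rows):
users.id | users.price | users.owner | users.kind | stock.price | stock.kind | stock.name
2 | 50 | bob | gold | 50 | green | eve
4 | 4 | eve | gray | 4 | gold | carol
After SELECT (2 rows):
users.owner
bob
eve
After ORDER BY (2 rows):
users.owner
bob
eve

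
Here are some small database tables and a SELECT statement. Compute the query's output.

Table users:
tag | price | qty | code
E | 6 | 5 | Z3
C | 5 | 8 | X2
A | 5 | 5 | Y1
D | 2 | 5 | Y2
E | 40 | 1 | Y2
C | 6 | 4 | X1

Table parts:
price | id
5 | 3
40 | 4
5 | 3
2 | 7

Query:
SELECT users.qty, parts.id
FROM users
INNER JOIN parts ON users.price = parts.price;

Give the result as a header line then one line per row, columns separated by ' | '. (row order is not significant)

After JOIN parts (6 rows):
users.tag | users.price | users.qty | users.code | parts.price | parts.id
C | 5 | 8 | X2 | 5 | 3
C | 5 | 8 | X2 | 5 | 3
A | 5 | 5 | Y1 | 5 | 3
A | 5 | 5 | Y1 | 5 | 3
D | 2 | 5 | Y2 | 2 | 7
E | 40 | 1 | Y2 | 40 | 4
After SELECT (6 rows):
users.qty | parts.id
8 | 3
8 | 3
5 | 3
5 | 3
5 | 7
1 | 4

== RESULT ==
users.qty | parts.id
8 | 3
8 | 3
5 | 3
5 | 3
5 | 7
1 | 4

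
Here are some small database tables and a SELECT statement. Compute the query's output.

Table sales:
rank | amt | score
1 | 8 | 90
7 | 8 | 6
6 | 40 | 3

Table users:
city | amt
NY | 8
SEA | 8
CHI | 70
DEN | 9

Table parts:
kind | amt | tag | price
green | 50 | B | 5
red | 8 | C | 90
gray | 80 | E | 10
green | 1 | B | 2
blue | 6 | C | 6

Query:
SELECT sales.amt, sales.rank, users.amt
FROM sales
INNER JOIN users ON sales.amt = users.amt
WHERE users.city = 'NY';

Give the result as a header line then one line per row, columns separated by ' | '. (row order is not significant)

After JOIN users (4 rows):
sales.rank | sales.amt | sales.score | users.city | users.amt
1 | 8 | 90 | NY | 8
1 | 8 | 90 | SEA | 8
7 | 8 | 6 | NY | 8
7 | 8 | 6 | SEA | 8
After WHERE (2 rows):
sales.rank | sales.amt | sales.score | users.city | users.amt
1 | 8 | 90 | NY | 8
7 | 8 | 6 | NY | 8
After SELECT (2 rows):
sales.amt | sales.rank | users.amt
8 | 1 | 8
8 | 7 | 8

== RESULT ==
sales.amt | sales.rank | users.amt
8 | 1 | 8
8 | 7 | 8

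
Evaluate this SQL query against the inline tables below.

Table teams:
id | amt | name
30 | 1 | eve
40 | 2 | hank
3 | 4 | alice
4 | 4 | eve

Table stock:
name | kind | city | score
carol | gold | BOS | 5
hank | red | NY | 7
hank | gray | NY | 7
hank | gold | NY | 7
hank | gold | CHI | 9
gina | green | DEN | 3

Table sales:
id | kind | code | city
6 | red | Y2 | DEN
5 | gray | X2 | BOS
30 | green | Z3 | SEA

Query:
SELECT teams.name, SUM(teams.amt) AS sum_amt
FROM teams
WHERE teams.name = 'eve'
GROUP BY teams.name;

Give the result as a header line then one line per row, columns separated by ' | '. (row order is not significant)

== RESULT ==
teams.name | sum_amt
eve | 5

Derivation:
After WHERE (2 rows):
teams.id | teams.amt | teams.name
30 | 1 | eve
4 | 4 | eve
After GROUP BY (1 rows):
teams.name | sum_amt
eve | 5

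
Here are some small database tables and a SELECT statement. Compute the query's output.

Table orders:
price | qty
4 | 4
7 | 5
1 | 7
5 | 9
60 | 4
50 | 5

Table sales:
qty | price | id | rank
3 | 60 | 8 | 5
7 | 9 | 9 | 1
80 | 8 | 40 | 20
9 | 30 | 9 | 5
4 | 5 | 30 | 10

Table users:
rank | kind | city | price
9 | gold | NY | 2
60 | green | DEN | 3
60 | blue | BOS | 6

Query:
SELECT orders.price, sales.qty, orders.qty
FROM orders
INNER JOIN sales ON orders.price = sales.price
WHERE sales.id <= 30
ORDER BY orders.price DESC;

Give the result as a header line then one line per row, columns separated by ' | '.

== RESULT ==
orders.price | sales.qty | orders.qty
60 | 3 | 4
5 | 4 | 9

Derivation:
After JOIN sales (2 rows):
orders.price | orders.qty | sales.qty | sales.price | sales.id | sales.rank
5 | 9 | 4 | 5 | 30 | 10
60 | 4 | 3 | 60 | 8 | 5
After WHERE (2 rows):
orders.price | orders.qty | sales.qty | sales.price | sales.id | sales.rank
5 | 9 | 4 | 5 | 30 | 10
60 | 4 | 3 | 60 | 8 | 5
After SELECT (2 rows):
orders.price | sales.qty | orders.qty
5 | 4 | 9
60 | 3 | 4
After ORDER BY (2 rows):
orders.price | sales.qty | orders.qty
60 | 3 | 4
5 | 4 | 9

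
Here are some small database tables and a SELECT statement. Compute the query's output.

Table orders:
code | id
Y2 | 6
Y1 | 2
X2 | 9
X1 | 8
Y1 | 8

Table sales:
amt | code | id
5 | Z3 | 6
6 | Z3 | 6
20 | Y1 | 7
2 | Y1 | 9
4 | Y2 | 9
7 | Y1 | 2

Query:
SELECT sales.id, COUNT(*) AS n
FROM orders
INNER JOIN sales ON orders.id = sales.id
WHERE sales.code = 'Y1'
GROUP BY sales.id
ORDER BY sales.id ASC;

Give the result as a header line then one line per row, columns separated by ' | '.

== RESULT ==
sales.id | n
2 | 1
9 | 1

Derivation:
After JOIN sales (5 rows):
orders.code | orders.id | sales.amt | sales.code | sales.id
Y2 | 6 | 5 | Z3 | 6
Y2 | 6 | 6 | Z3 | 6
Y1 | 2 | 7 | Y1 | 2
X2 | 9 | 2 | Y1 | 9
X2 | 9 | 4 | Y2 | 9
After WHERE (2 rows):
orders.code | orders.id | sales.amt | sales.code | sales.id
Y1 | 2 | 7 | Y1 | 2
X2 | 9 | 2 | Y1 | 9
After GROUP BY (2 rows):
sales.id | n
2 | 1
9 | 1
After ORDER BY (2 rows):
sales.id | n
2 | 1
9 | 1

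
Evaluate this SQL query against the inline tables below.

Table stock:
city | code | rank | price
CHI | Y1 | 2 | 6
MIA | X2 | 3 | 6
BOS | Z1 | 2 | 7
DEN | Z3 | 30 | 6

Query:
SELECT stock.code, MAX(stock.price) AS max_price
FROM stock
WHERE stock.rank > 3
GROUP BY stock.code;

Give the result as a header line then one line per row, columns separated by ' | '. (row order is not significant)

After WHERE (1 rows):
stock.city | stock.code | stock.rank | stock.price
DEN | Z3 | 30 | 6
After GROUP BY (1 rows):
stock.code | max_price
Z3 | 6

== RESULT ==
stock.code | max_price
Z3 | 6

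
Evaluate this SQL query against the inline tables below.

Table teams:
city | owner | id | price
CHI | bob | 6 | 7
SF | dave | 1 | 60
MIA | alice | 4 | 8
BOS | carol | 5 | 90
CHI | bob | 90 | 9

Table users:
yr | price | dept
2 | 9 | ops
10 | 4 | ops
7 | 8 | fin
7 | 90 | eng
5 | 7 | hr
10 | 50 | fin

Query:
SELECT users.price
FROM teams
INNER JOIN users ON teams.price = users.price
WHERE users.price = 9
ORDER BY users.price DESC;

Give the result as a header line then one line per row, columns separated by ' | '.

== RESULT ==
users.price
9

Derivation:
After JOIN users (4 rows):
teams.city | teams.owner | teams.id | teams.price | users.yr | users.price | users.dept
CHI | bob | 6 | 7 | 5 | 7 | hr
MIA | alice | 4 | 8 | 7 | 8 | fin
BOS | carol | 5 | 90 | 7 | 90 | eng
CHI | bob | 90 | 9 | 2 | 9 | ops
After WHERE (1 rows):
teams.city | teams.owner | teams.id | teams.price | users.yr | users.price | users.dept
CHI | bob | 90 | 9 | 2 | 9 | ops
After SELECT (1 rows):
users.price
9
After ORDER BY (1 rows):
users.price
9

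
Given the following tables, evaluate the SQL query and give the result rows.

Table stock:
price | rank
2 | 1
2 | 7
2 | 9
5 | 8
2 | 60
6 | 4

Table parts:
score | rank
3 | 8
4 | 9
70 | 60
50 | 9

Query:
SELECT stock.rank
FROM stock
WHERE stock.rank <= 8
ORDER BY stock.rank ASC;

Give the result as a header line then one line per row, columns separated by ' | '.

== RESULT ==
stock.rank
1
4
7
8

Derivation:
After WHERE (4 rows):
stock.price | stock.rank
2 | 1
2 | 7
5 | 8
6 | 4
After SELECT (4 rows):
stock.rank
1
7
8
4
After ORDER BY (4 rows):
stock.rank
1
4
7
8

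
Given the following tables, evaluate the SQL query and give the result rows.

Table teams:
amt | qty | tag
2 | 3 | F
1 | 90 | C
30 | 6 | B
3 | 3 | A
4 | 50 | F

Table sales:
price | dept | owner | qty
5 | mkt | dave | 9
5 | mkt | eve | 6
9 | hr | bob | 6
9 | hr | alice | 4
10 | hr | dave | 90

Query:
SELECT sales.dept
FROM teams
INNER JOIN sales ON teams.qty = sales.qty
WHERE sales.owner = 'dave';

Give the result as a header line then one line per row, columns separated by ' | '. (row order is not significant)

After JOIN sales (3 rows):
teams.amt | teams.qty | teams.tag | sales.price | sales.dept | sales.owner | sales.qty
1 | 90 | C | 10 | hr | dave | 90
30 | 6 | B | 5 | mkt | eve | 6
30 | 6 | B | 9 | hr | bob | 6
After WHERE (1 rows):
teams.amt | teams.qty | teams.tag | sales.price | sales.dept | sales.owner | sales.qty
1 | 90 | C | 10 | hr | dave | 90
After SELECT (1 rows):
sales.dept
hr

== RESULT ==
sales.dept
hr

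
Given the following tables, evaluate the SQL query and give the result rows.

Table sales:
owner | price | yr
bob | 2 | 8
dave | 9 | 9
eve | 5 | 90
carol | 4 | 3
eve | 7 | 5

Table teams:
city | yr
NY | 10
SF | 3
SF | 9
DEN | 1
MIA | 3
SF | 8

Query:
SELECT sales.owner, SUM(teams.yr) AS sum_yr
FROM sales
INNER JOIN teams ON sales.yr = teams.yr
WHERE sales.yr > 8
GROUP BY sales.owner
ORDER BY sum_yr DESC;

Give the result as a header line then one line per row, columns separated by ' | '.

== RESULT ==
sales.owner | sum_yr
dave | 9

Derivation:
After JOIN teams (4 rows):
sales.owner | sales.price | sales.yr | teams.city | teams.yr
bob | 2 | 8 | SF | 8
dave | 9 | 9 | SF | 9
carol | 4 | 3 | SF | 3
carol | 4 | 3 | MIA | 3
After WHERE (1 rows):
sales.owner | sales.price | sales.yr | teams.city | teams.yr
dave | 9 | 9 | SF | 9
After GROUP BY (1 rows):
sales.owner | sum_yr
dave | 9
After ORDER BY (1 rows):
sales.owner | sum_yr
dave | 9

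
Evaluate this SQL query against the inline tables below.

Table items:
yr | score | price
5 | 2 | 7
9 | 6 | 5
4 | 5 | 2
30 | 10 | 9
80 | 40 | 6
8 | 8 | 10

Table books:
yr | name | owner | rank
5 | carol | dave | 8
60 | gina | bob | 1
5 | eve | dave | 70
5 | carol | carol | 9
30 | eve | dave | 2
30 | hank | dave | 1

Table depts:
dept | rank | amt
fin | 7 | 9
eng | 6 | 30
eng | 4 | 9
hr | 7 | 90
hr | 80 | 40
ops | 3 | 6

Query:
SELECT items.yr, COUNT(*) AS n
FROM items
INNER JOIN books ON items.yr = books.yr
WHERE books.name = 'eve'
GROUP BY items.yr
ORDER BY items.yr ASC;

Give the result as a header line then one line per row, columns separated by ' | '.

After JOIN books (5 rows):
items.yr | items.score | items.price | books.yr | books.name | books.owner | books.rank
5 | 2 | 7 | 5 | carol | dave | 8
5 | 2 | 7 | 5 | eve | dave | 70
5 | 2 | 7 | 5 | carol | carol | 9
30 | 10 | 9 | 30 | eve | dave | 2
30 | 10 | 9 | 30 | hank | dave | 1
After WHERE (2 rows):
items.yr | items.score | items.price | books.yr | books.name | books.owner | books.rank
5 | 2 | 7 | 5 | eve | dave | 70
30 | 10 | 9 | 30 | eve | dave | 2
After GROUP BY (2 rows):
items.yr | n
5 | 1
30 | 1
After ORDER BY (2 rows):
items.yr | n
5 | 1
30 | 1

== RESULT ==
items.yr | n
5 | 1
30 | 1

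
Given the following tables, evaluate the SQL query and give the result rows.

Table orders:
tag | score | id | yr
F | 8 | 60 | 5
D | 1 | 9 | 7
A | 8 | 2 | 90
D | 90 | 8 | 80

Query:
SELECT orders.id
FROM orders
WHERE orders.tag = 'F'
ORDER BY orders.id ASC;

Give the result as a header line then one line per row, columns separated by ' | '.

== RESULT ==
orders.id
60

Derivation:
After WHERE (1 rows):
orders.tag | orders.score | orders.id | orders.yr
F | 8 | 60 | 5
After SELECT (1 rows):
orders.id
60
After ORDER BY (1 rows):
orders.id
60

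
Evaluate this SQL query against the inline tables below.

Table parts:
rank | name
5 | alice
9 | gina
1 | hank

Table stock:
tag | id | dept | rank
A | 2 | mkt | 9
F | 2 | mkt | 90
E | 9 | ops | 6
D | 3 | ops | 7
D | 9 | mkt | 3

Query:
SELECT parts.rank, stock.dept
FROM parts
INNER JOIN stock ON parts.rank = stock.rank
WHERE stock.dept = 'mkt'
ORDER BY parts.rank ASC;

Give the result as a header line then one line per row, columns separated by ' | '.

After JOIN stock (1 rows):
parts.rank | parts.name | stock.tag | stock.id | stock.dept | stock.rank
9 | gina | A | 2 | mkt | 9
After WHERE (1 rows):
parts.rank | parts.name | stock.tag | stock.id | stock.dept | stock.rank
9 | gina | A | 2 | mkt | 9
After SELECT (1 rows):
parts.rank | stock.dept
9 | mkt
After ORDER BY (1 rows):
parts.rank | stock.dept
9 | mkt

== RESULT ==
parts.rank | stock.dept
9 | mkt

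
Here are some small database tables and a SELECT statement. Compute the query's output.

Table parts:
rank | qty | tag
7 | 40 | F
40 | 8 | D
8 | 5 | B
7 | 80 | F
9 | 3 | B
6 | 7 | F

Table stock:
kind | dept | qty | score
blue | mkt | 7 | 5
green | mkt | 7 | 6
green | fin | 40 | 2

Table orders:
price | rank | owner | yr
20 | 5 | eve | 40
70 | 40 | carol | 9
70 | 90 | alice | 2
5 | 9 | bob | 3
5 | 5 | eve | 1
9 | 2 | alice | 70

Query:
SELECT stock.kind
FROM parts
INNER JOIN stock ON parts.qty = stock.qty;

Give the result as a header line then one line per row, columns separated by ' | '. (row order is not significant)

== RESULT ==
stock.kind
green
blue
green

Derivation:
After JOIN stock (3 rows):
parts.rank | parts.qty | parts.tag | stock.kind | stock.dept | stock.qty | stock.score
7 | 40 | F | green | fin | 40 | 2
6 | 7 | F | blue | mkt | 7 | 5
6 | 7 | F | green | mkt | 7 | 6
After SELECT (3 rows):
stock.kind
green
blue
green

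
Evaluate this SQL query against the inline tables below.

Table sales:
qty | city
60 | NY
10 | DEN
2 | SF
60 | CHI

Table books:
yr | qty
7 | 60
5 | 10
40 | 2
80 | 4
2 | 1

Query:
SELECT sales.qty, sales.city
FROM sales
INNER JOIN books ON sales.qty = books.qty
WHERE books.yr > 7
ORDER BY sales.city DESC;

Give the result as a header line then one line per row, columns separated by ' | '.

== RESULT ==
sales.qty | sales.city
2 | SF

Derivation:
After JOIN books (4 rows):
sales.qty | sales.city | books.yr | books.qty
60 | NY | 7 | 60
10 | DEN | 5 | 10
2 | SF | 40 | 2
60 | CHI | 7 | 60
After WHERE (1 rows):
sales.qty | sales.city | books.yr | books.qty
2 | SF | 40 | 2
After SELECT (1 rows):
sales.qty | sales.city
2 | SF
After ORDER BY (1 rows):
sales.qty | sales.city
2 | SF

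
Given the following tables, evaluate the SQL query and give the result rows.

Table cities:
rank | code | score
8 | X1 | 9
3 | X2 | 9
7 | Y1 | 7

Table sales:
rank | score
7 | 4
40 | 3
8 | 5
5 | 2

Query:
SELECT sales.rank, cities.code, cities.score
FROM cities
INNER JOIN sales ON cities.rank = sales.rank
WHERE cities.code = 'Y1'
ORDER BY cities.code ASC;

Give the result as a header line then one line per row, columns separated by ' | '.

After JOIN sales (2 rows):
cities.rank | cities.code | cities.score | sales.rank | sales.score
8 | X1 | 9 | 8 | 5
7 | Y1 | 7 | 7 | 4
After WHERE (1 rows):
cities.rank | cities.code | cities.score | sales.rank | sales.score
7 | Y1 | 7 | 7 | 4
After SELECT (1 rows):
sales.rank | cities.code | cities.score
7 | Y1 | 7
After ORDER BY (1 rows):
sales.rank | cities.code | cities.score
7 | Y1 | 7

== RESULT ==
sales.rank | cities.code | cities.score
7 | Y1 | 7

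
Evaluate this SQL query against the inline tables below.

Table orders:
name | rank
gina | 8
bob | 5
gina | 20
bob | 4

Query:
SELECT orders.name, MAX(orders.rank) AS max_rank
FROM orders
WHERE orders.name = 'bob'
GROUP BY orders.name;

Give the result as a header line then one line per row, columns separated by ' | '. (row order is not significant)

== RESULT ==
orders.name | max_rank
bob | 5

Derivation:
After WHERE (2 rows):
orders.name | orders.rank
bob | 5
bob | 4
After GROUP BY (1 rows):
orders.name | max_rank
bob | 5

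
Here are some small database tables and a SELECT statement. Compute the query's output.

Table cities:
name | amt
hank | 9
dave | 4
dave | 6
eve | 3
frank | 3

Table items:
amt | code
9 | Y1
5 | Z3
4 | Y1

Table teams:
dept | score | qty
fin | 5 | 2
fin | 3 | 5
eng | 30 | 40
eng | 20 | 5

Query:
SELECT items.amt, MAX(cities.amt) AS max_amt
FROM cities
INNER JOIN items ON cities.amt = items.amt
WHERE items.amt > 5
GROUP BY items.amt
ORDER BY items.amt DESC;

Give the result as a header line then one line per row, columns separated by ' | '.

After JOIN items (2 rows):
cities.name | cities.amt | items.amt | items.code
hank | 9 | 9 | Y1
dave | 4 | 4 | Y1
After WHERE (1 rows):
cities.name | cities.amt | items.amt | items.code
hank | 9 | 9 | Y1
After GROUP BY (1 rows):
items.amt | max_amt
9 | 9
After ORDER BY (1 rows):
items.amt | max_amt
9 | 9

== RESULT ==
items.amt | max_amt
9 | 9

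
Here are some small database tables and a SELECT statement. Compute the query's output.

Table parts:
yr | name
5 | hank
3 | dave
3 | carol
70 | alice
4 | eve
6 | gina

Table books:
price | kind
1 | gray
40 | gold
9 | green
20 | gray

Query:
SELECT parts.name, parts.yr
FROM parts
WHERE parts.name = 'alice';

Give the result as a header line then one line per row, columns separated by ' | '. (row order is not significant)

== RESULT ==
parts.name | parts.yr
alice | 70

Derivation:
After WHERE (1 rows):
parts.yr | parts.name
70 | alice
After SELECT (1 rows):
parts.name | parts.yr
alice | 70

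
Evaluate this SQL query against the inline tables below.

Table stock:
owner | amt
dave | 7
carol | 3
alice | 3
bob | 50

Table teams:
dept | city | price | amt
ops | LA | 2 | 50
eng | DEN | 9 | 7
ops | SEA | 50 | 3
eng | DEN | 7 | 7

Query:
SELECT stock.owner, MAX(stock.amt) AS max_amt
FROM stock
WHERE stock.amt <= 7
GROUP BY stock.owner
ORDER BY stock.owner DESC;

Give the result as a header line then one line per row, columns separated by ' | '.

== RESULT ==
stock.owner | max_amt
dave | 7
carol | 3
alice | 3

Derivation:
After WHERE (3 rows):
stock.owner | stock.amt
dave | 7
carol | 3
alice | 3
After GROUP BY (3 rows):
stock.owner | max_amt
dave | 7
carol | 3
alice | 3
After ORDER BY (3 rows):
stock.owner | max_amt
dave | 7
carol | 3
alice | 3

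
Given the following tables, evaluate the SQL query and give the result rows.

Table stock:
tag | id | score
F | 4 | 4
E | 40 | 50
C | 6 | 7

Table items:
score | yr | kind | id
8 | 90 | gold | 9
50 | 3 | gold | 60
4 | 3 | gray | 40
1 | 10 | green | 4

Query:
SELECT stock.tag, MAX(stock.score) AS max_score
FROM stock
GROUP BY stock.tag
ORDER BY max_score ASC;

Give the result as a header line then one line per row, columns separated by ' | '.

== RESULT ==
stock.tag | max_score
F | 4
C | 7
E | 50

Derivation:
After GROUP BY (3 rows):
stock.tag | max_score
F | 4
E | 50
C | 7
After ORDER BY (3 rows):
stock.tag | max_score
F | 4
C | 7
E | 50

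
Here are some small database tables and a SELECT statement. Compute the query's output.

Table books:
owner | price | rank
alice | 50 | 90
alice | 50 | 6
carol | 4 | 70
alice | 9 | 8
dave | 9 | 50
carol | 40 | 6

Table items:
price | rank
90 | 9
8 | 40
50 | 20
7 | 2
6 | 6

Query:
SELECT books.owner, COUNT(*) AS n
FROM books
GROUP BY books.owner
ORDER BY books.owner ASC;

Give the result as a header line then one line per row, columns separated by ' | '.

After GROUP BY (3 rows):
books.owner | n
alice | 3
carol | 2
dave | 1
After ORDER BY (3 rows):
books.owner | n
alice | 3
carol | 2
dave | 1

== RESULT ==
books.owner | n
alice | 3
carol | 2
dave | 1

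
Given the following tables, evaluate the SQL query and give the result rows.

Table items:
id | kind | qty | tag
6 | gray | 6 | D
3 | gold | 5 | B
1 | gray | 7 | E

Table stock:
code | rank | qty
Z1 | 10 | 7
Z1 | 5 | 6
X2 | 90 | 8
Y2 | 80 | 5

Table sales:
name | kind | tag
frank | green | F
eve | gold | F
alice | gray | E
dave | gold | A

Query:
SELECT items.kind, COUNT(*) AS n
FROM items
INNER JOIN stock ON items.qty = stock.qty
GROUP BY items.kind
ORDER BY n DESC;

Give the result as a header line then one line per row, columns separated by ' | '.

== RESULT ==
items.kind | n
gray | 2
gold | 1

Derivation:
After JOIN stock (3 rows):
items.id | items.kind | items.qty | items.tag | stock.code | stock.rank | stock.qty
6 | gray | 6 | D | Z1 | 5 | 6
3 | gold | 5 | B | Y2 | 80 | 5
1 | gray | 7 | E | Z1 | 10 | 7
After GROUP BY (2 rows):
items.kind | n
gray | 2
gold | 1
After ORDER BY (2 rows):
items.kind | n
gray | 2
gold | 1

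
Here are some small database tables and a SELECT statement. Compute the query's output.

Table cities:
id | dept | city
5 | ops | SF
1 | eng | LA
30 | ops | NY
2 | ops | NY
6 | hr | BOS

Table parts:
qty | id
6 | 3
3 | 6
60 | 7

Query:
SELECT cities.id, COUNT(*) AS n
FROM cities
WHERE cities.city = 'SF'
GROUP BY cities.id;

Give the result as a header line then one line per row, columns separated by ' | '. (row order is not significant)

== RESULT ==
cities.id | n
5 | 1

Derivation:
After WHERE (1 rows):
cities.id | cities.dept | cities.city
5 | ops | SF
After GROUP BY (1 rows):
cities.id | n
5 | 1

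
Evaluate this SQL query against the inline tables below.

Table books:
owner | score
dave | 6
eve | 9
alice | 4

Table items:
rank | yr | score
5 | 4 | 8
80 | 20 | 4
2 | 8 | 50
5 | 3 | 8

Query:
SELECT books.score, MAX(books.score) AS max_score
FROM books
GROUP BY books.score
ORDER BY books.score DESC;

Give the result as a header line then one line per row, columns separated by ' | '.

== RESULT ==
books.score | max_score
9 | 9
6 | 6
4 | 4

Derivation:
After GROUP BY (3 rows):
books.score | max_score
6 | 6
9 | 9
4 | 4
After ORDER BY (3 rows):
books.score | max_score
9 | 9
6 | 6
4 | 4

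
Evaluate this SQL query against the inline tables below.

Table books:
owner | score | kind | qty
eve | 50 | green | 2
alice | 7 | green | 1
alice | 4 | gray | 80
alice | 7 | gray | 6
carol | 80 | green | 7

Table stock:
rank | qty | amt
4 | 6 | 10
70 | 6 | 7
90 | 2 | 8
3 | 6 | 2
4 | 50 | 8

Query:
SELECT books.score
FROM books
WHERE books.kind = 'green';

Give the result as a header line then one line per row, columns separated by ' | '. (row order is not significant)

== RESULT ==
books.score
50
7
80

Derivation:
After WHERE (3 rows):
books.owner | books.score | books.kind | books.qty
eve | 50 | green | 2
alice | 7 | green | 1
carol | 80 | green | 7
After SELECT (3 rows):
books.score
50
7
80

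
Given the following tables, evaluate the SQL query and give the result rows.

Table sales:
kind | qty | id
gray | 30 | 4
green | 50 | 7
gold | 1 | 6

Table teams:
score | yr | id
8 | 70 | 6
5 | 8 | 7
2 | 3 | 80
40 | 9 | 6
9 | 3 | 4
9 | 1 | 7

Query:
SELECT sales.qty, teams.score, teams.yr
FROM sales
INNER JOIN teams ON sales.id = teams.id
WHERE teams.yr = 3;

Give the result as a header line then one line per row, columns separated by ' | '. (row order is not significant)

== RESULT ==
sales.qty | teams.score | teams.yr
30 | 9 | 3

Derivation:
After JOIN teams (5 rows):
sales.kind | sales.qty | sales.id | teams.score | teams.yr | teams.id
gray | 30 | 4 | 9 | 3 | 4
green | 50 | 7 | 5 | 8 | 7
green | 50 | 7 | 9 | 1 | 7
gold | 1 | 6 | 8 | 70 | 6
gold | 1 | 6 | 40 | 9 | 6
After WHERE (1 rows):
sales.kind | sales.qty | sales.id | teams.score | teams.yr | teams.id
gray | 30 | 4 | 9 | 3 | 4
After SELECT (1 rows):
sales.qty | teams.score | teams.yr
30 | 9 | 3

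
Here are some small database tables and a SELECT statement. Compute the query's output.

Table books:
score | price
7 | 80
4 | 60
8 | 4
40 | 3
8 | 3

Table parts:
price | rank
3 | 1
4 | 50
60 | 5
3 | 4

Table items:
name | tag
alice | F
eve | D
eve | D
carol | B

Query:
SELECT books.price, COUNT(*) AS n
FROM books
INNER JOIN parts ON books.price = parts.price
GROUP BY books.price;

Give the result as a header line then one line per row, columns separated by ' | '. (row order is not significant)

== RESULT ==
books.price | n
60 | 1
4 | 1
3 | 4

Derivation:
After JOIN parts (6 rows):
books.score | books.price | parts.price | parts.rank
4 | 60 | 60 | 5
8 | 4 | 4 | 50
40 | 3 | 3 | 1
40 | 3 | 3 | 4
8 | 3 | 3 | 1
8 | 3 | 3 | 4
After GROUP BY (3 rows):
books.price | n
60 | 1
4 | 1
3 | 4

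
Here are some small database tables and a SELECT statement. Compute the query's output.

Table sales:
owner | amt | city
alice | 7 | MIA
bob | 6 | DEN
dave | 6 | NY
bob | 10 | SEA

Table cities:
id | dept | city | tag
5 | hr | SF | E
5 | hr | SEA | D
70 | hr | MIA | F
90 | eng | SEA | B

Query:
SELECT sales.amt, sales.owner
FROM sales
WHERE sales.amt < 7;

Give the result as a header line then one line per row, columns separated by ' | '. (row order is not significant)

After WHERE (2 rows):
sales.owner | sales.amt | sales.city
bob | 6 | DEN
dave | 6 | NY
After SELECT (2 rows):
sales.amt | sales.owner
6 | bob
6 | dave

== RESULT ==
sales.amt | sales.owner
6 | bob
6 | dave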